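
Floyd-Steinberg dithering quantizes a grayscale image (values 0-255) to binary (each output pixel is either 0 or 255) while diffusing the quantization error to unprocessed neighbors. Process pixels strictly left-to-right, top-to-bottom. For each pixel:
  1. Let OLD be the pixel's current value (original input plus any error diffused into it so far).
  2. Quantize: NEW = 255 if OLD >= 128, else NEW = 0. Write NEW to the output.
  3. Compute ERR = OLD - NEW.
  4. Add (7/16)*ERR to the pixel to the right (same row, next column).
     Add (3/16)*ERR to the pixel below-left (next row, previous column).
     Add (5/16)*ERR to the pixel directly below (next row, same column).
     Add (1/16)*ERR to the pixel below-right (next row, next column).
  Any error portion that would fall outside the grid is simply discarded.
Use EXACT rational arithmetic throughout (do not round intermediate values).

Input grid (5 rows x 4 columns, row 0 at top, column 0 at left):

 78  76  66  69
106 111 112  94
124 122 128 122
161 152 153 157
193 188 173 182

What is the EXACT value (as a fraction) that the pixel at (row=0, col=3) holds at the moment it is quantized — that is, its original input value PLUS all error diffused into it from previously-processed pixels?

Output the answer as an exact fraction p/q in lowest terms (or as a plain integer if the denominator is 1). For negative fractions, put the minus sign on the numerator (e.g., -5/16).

Answer: 243617/2048

Derivation:
(0,0): OLD=78 → NEW=0, ERR=78
(0,1): OLD=881/8 → NEW=0, ERR=881/8
(0,2): OLD=14615/128 → NEW=0, ERR=14615/128
(0,3): OLD=243617/2048 → NEW=0, ERR=243617/2048
Target (0,3): original=69, with diffused error = 243617/2048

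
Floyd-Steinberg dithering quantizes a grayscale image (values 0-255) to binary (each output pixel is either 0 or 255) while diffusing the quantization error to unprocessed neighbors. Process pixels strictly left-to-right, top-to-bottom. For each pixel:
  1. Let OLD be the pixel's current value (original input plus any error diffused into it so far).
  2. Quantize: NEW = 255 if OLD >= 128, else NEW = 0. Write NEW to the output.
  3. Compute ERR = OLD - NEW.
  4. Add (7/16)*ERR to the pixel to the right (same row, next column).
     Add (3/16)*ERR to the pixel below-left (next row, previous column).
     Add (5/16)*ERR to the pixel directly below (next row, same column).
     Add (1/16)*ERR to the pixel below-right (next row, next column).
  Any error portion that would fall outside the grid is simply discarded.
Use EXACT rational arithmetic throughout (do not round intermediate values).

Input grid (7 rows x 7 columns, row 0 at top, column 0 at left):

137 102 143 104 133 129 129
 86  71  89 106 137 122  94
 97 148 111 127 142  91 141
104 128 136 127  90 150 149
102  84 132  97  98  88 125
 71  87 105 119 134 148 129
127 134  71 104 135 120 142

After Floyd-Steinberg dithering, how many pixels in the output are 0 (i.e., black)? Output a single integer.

Answer: 27

Derivation:
(0,0): OLD=137 → NEW=255, ERR=-118
(0,1): OLD=403/8 → NEW=0, ERR=403/8
(0,2): OLD=21125/128 → NEW=255, ERR=-11515/128
(0,3): OLD=132387/2048 → NEW=0, ERR=132387/2048
(0,4): OLD=5284853/32768 → NEW=255, ERR=-3070987/32768
(0,5): OLD=46136243/524288 → NEW=0, ERR=46136243/524288
(0,6): OLD=1405084133/8388608 → NEW=255, ERR=-734010907/8388608
(1,0): OLD=7497/128 → NEW=0, ERR=7497/128
(1,1): OLD=90239/1024 → NEW=0, ERR=90239/1024
(1,2): OLD=3758827/32768 → NEW=0, ERR=3758827/32768
(1,3): OLD=20079119/131072 → NEW=255, ERR=-13344241/131072
(1,4): OLD=702221389/8388608 → NEW=0, ERR=702221389/8388608
(1,5): OLD=10996403293/67108864 → NEW=255, ERR=-6116357027/67108864
(1,6): OLD=34662235091/1073741824 → NEW=0, ERR=34662235091/1073741824
(2,0): OLD=2159845/16384 → NEW=255, ERR=-2018075/16384
(2,1): OLD=76975527/524288 → NEW=255, ERR=-56717913/524288
(2,2): OLD=720887733/8388608 → NEW=0, ERR=720887733/8388608
(2,3): OLD=10445316173/67108864 → NEW=255, ERR=-6667444147/67108864
(2,4): OLD=54353381533/536870912 → NEW=0, ERR=54353381533/536870912
(2,5): OLD=2028877918111/17179869184 → NEW=0, ERR=2028877918111/17179869184
(2,6): OLD=54167121714249/274877906944 → NEW=255, ERR=-15926744556471/274877906944
(3,0): OLD=379369493/8388608 → NEW=0, ERR=379369493/8388608
(3,1): OLD=8213715697/67108864 → NEW=0, ERR=8213715697/67108864
(3,2): OLD=102549090979/536870912 → NEW=255, ERR=-34352991581/536870912
(3,3): OLD=198237486437/2147483648 → NEW=0, ERR=198237486437/2147483648
(3,4): OLD=48916619963413/274877906944 → NEW=255, ERR=-21177246307307/274877906944
(3,5): OLD=326912591819407/2199023255552 → NEW=255, ERR=-233838338346353/2199023255552
(3,6): OLD=3228229664070865/35184372088832 → NEW=0, ERR=3228229664070865/35184372088832
(4,0): OLD=149337592859/1073741824 → NEW=255, ERR=-124466572261/1073741824
(4,1): OLD=1071381607007/17179869184 → NEW=0, ERR=1071381607007/17179869184
(4,2): OLD=45147487205617/274877906944 → NEW=255, ERR=-24946379065103/274877906944
(4,3): OLD=148868689414827/2199023255552 → NEW=0, ERR=148868689414827/2199023255552
(4,4): OLD=1572269804694737/17592186044416 → NEW=0, ERR=1572269804694737/17592186044416
(4,5): OLD=59818307563970833/562949953421312 → NEW=0, ERR=59818307563970833/562949953421312
(4,6): OLD=1743023818299422663/9007199254740992 → NEW=255, ERR=-553811991659530297/9007199254740992
(5,0): OLD=12773150433165/274877906944 → NEW=0, ERR=12773150433165/274877906944
(5,1): OLD=225525024182319/2199023255552 → NEW=0, ERR=225525024182319/2199023255552
(5,2): OLD=2429460994970425/17592186044416 → NEW=255, ERR=-2056546446355655/17592186044416
(5,3): OLD=14087342917294589/140737488355328 → NEW=0, ERR=14087342917294589/140737488355328
(5,4): OLD=2070538777752807551/9007199254740992 → NEW=255, ERR=-226297032206145409/9007199254740992
(5,5): OLD=11836999689963216143/72057594037927936 → NEW=255, ERR=-6537686789708407537/72057594037927936
(5,6): OLD=88467330268131461889/1152921504606846976 → NEW=0, ERR=88467330268131461889/1152921504606846976
(6,0): OLD=5655916345155221/35184372088832 → NEW=255, ERR=-3316098537496939/35184372088832
(6,1): OLD=59560290507873945/562949953421312 → NEW=0, ERR=59560290507873945/562949953421312
(6,2): OLD=954168270423031979/9007199254740992 → NEW=0, ERR=954168270423031979/9007199254740992
(6,3): OLD=12221632154615985717/72057594037927936 → NEW=255, ERR=-6153054325055637963/72057594037927936
(6,4): OLD=11390100095352333327/144115188075855872 → NEW=0, ERR=11390100095352333327/144115188075855872
(6,5): OLD=2564875921690212030587/18446744073709551616 → NEW=255, ERR=-2139043817105723631493/18446744073709551616
(6,6): OLD=32341434419013200472749/295147905179352825856 → NEW=0, ERR=32341434419013200472749/295147905179352825856
Output grid:
  Row 0: #.#.#.#  (3 black, running=3)
  Row 1: ...#.#.  (5 black, running=8)
  Row 2: ##.#..#  (3 black, running=11)
  Row 3: ..#.##.  (4 black, running=15)
  Row 4: #.#...#  (4 black, running=19)
  Row 5: ..#.##.  (4 black, running=23)
  Row 6: #..#.#.  (4 black, running=27)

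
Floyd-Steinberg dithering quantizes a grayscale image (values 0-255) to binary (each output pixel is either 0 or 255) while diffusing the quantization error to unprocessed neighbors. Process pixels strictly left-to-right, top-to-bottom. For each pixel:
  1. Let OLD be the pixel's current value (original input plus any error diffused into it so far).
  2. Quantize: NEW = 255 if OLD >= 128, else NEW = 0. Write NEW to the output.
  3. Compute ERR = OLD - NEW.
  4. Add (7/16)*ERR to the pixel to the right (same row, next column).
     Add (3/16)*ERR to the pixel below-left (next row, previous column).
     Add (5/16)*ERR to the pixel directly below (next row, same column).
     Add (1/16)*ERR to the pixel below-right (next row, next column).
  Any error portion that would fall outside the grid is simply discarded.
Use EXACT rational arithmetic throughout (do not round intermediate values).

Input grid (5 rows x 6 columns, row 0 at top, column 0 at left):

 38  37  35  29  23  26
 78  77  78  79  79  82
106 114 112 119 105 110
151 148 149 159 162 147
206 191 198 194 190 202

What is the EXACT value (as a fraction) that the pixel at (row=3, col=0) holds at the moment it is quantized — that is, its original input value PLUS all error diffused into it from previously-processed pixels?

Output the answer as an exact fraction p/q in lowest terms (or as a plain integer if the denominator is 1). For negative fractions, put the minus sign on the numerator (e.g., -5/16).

Answer: 1411987499/8388608

Derivation:
(0,0): OLD=38 → NEW=0, ERR=38
(0,1): OLD=429/8 → NEW=0, ERR=429/8
(0,2): OLD=7483/128 → NEW=0, ERR=7483/128
(0,3): OLD=111773/2048 → NEW=0, ERR=111773/2048
(0,4): OLD=1536075/32768 → NEW=0, ERR=1536075/32768
(0,5): OLD=24384013/524288 → NEW=0, ERR=24384013/524288
(1,0): OLD=12791/128 → NEW=0, ERR=12791/128
(1,1): OLD=154433/1024 → NEW=255, ERR=-106687/1024
(1,2): OLD=2106069/32768 → NEW=0, ERR=2106069/32768
(1,3): OLD=17906737/131072 → NEW=255, ERR=-15516623/131072
(1,4): OLD=452886515/8388608 → NEW=0, ERR=452886515/8388608
(1,5): OLD=16520015541/134217728 → NEW=0, ERR=16520015541/134217728
(2,0): OLD=1928283/16384 → NEW=0, ERR=1928283/16384
(2,1): OLD=79287577/524288 → NEW=255, ERR=-54405863/524288
(2,2): OLD=486345355/8388608 → NEW=0, ERR=486345355/8388608
(2,3): OLD=8154410483/67108864 → NEW=0, ERR=8154410483/67108864
(2,4): OLD=409549475673/2147483648 → NEW=255, ERR=-138058854567/2147483648
(2,5): OLD=4250699429631/34359738368 → NEW=0, ERR=4250699429631/34359738368
(3,0): OLD=1411987499/8388608 → NEW=255, ERR=-727107541/8388608
Target (3,0): original=151, with diffused error = 1411987499/8388608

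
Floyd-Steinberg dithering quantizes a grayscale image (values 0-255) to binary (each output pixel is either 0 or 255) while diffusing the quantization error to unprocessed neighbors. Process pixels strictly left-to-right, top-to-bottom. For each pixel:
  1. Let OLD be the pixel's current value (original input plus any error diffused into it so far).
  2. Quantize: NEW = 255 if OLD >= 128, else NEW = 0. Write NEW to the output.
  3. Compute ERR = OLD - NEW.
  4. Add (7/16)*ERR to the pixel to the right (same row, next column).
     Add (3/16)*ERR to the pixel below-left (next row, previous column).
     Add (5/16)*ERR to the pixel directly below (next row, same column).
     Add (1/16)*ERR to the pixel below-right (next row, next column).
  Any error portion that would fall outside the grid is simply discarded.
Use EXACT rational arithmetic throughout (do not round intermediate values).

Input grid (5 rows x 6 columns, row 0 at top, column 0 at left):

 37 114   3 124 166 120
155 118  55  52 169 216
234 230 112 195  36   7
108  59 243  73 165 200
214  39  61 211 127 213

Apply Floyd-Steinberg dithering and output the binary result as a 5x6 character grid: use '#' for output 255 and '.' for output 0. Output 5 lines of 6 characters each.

(0,0): OLD=37 → NEW=0, ERR=37
(0,1): OLD=2083/16 → NEW=255, ERR=-1997/16
(0,2): OLD=-13211/256 → NEW=0, ERR=-13211/256
(0,3): OLD=415427/4096 → NEW=0, ERR=415427/4096
(0,4): OLD=13786965/65536 → NEW=255, ERR=-2924715/65536
(0,5): OLD=105356115/1048576 → NEW=0, ERR=105356115/1048576
(1,0): OLD=36649/256 → NEW=255, ERR=-28631/256
(1,1): OLD=46495/2048 → NEW=0, ERR=46495/2048
(1,2): OLD=3933579/65536 → NEW=0, ERR=3933579/65536
(1,3): OLD=25784751/262144 → NEW=0, ERR=25784751/262144
(1,4): OLD=3745762989/16777216 → NEW=255, ERR=-532427091/16777216
(1,5): OLD=61934831019/268435456 → NEW=255, ERR=-6516210261/268435456
(2,0): OLD=6661957/32768 → NEW=255, ERR=-1693883/32768
(2,1): OLD=229368519/1048576 → NEW=255, ERR=-38018361/1048576
(2,2): OLD=2260828437/16777216 → NEW=255, ERR=-2017361643/16777216
(2,3): OLD=22942108845/134217728 → NEW=255, ERR=-11283411795/134217728
(2,4): OLD=-39088155513/4294967296 → NEW=0, ERR=-39088155513/4294967296
(2,5): OLD=-450178907615/68719476736 → NEW=0, ERR=-450178907615/68719476736
(3,0): OLD=1426862965/16777216 → NEW=0, ERR=1426862965/16777216
(3,1): OLD=7932455377/134217728 → NEW=0, ERR=7932455377/134217728
(3,2): OLD=228977331395/1073741824 → NEW=255, ERR=-44826833725/1073741824
(3,3): OLD=1322315523081/68719476736 → NEW=0, ERR=1322315523081/68719476736
(3,4): OLD=90210465620841/549755813888 → NEW=255, ERR=-49977266920599/549755813888
(3,5): OLD=1386367295787143/8796093022208 → NEW=255, ERR=-856636424875897/8796093022208
(4,0): OLD=540433385403/2147483648 → NEW=255, ERR=-7174944837/2147483648
(4,1): OLD=1838079069823/34359738368 → NEW=0, ERR=1838079069823/34359738368
(4,2): OLD=86487093202125/1099511627776 → NEW=0, ERR=86487093202125/1099511627776
(4,3): OLD=4077379870375137/17592186044416 → NEW=255, ERR=-408627570950943/17592186044416
(4,4): OLD=20089260562954225/281474976710656 → NEW=0, ERR=20089260562954225/281474976710656
(4,5): OLD=937241355927105015/4503599627370496 → NEW=255, ERR=-211176549052371465/4503599627370496
Row 0: .#..#.
Row 1: #...##
Row 2: ####..
Row 3: ..#.##
Row 4: #..#.#

Answer: .#..#.
#...##
####..
..#.##
#..#.#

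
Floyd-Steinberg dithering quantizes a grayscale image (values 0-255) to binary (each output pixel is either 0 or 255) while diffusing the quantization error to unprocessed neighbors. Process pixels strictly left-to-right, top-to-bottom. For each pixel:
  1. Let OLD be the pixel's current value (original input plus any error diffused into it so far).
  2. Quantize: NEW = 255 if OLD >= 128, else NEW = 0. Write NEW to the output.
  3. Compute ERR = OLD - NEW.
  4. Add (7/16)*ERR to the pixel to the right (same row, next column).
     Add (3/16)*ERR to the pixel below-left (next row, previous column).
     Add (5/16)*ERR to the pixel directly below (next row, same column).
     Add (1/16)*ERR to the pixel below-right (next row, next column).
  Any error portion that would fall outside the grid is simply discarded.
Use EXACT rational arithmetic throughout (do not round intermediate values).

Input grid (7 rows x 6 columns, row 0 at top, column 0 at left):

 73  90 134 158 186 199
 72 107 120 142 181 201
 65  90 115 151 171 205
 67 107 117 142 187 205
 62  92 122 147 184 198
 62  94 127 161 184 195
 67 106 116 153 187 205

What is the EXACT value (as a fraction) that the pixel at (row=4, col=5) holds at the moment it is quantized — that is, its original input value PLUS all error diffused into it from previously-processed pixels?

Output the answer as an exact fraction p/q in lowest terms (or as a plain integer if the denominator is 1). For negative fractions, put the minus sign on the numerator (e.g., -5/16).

(0,0): OLD=73 → NEW=0, ERR=73
(0,1): OLD=1951/16 → NEW=0, ERR=1951/16
(0,2): OLD=47961/256 → NEW=255, ERR=-17319/256
(0,3): OLD=525935/4096 → NEW=255, ERR=-518545/4096
(0,4): OLD=8559881/65536 → NEW=255, ERR=-8151799/65536
(0,5): OLD=151604031/1048576 → NEW=255, ERR=-115782849/1048576
(1,0): OLD=30125/256 → NEW=0, ERR=30125/256
(1,1): OLD=385979/2048 → NEW=255, ERR=-136261/2048
(1,2): OLD=3514967/65536 → NEW=0, ERR=3514967/65536
(1,3): OLD=25782475/262144 → NEW=0, ERR=25782475/262144
(1,4): OLD=2626345409/16777216 → NEW=255, ERR=-1651844671/16777216
(1,5): OLD=31043125495/268435456 → NEW=0, ERR=31043125495/268435456
(2,0): OLD=2926137/32768 → NEW=0, ERR=2926137/32768
(2,1): OLD=131792899/1048576 → NEW=0, ERR=131792899/1048576
(2,2): OLD=3372751561/16777216 → NEW=255, ERR=-905438519/16777216
(2,3): OLD=19195186881/134217728 → NEW=255, ERR=-15030333759/134217728
(2,4): OLD=511397792195/4294967296 → NEW=0, ERR=511397792195/4294967296
(2,5): OLD=19727855080069/68719476736 → NEW=255, ERR=2204388512389/68719476736
(3,0): OLD=1987634089/16777216 → NEW=0, ERR=1987634089/16777216
(3,1): OLD=25980665461/134217728 → NEW=255, ERR=-8244855179/134217728
(3,2): OLD=64551274799/1073741824 → NEW=0, ERR=64551274799/1073741824
(3,3): OLD=10463149105165/68719476736 → NEW=255, ERR=-7060317462515/68719476736
(3,4): OLD=98007955092333/549755813888 → NEW=255, ERR=-42179777449107/549755813888
(3,5): OLD=1661575085305411/8796093022208 → NEW=255, ERR=-581428635357629/8796093022208
(4,0): OLD=187914784199/2147483648 → NEW=0, ERR=187914784199/2147483648
(4,1): OLD=4458635817115/34359738368 → NEW=255, ERR=-4303097466725/34359738368
(4,2): OLD=69151143751009/1099511627776 → NEW=0, ERR=69151143751009/1099511627776
(4,3): OLD=2318305798484549/17592186044416 → NEW=255, ERR=-2167701642841531/17592186044416
(4,4): OLD=24572706740463253/281474976710656 → NEW=0, ERR=24572706740463253/281474976710656
(4,5): OLD=949097045691437555/4503599627370496 → NEW=255, ERR=-199320859288038925/4503599627370496
Target (4,5): original=198, with diffused error = 949097045691437555/4503599627370496

Answer: 949097045691437555/4503599627370496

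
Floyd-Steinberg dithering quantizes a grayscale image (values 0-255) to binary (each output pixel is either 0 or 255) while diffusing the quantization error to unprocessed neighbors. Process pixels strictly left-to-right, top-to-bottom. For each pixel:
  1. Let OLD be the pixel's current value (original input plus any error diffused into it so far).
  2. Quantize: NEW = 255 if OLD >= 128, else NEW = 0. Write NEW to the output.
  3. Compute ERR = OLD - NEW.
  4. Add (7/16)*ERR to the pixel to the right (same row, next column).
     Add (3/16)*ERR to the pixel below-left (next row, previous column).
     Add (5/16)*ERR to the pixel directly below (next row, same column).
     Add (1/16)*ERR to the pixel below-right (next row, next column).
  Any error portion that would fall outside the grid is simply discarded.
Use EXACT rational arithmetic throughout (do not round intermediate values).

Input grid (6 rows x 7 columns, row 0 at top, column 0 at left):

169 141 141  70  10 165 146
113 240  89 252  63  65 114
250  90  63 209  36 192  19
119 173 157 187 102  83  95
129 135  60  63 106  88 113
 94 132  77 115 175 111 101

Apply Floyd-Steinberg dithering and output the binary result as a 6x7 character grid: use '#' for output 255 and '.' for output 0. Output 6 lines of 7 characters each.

Answer: #.#..#.
.#.#..#
##.#.#.
.###.#.
#...#..
.#.#.#.

Derivation:
(0,0): OLD=169 → NEW=255, ERR=-86
(0,1): OLD=827/8 → NEW=0, ERR=827/8
(0,2): OLD=23837/128 → NEW=255, ERR=-8803/128
(0,3): OLD=81739/2048 → NEW=0, ERR=81739/2048
(0,4): OLD=899853/32768 → NEW=0, ERR=899853/32768
(0,5): OLD=92806491/524288 → NEW=255, ERR=-40886949/524288
(0,6): OLD=938528125/8388608 → NEW=0, ERR=938528125/8388608
(1,0): OLD=13505/128 → NEW=0, ERR=13505/128
(1,1): OLD=307399/1024 → NEW=255, ERR=46279/1024
(1,2): OLD=3316947/32768 → NEW=0, ERR=3316947/32768
(1,3): OLD=40581079/131072 → NEW=255, ERR=7157719/131072
(1,4): OLD=699151013/8388608 → NEW=0, ERR=699151013/8388608
(1,5): OLD=6696600117/67108864 → NEW=0, ERR=6696600117/67108864
(1,6): OLD=201590364283/1073741824 → NEW=255, ERR=-72213800837/1073741824
(2,0): OLD=4775037/16384 → NEW=255, ERR=597117/16384
(2,1): OLD=76358319/524288 → NEW=255, ERR=-57335121/524288
(2,2): OLD=502079693/8388608 → NEW=0, ERR=502079693/8388608
(2,3): OLD=18401562277/67108864 → NEW=255, ERR=1288801957/67108864
(2,4): OLD=49698456181/536870912 → NEW=0, ERR=49698456181/536870912
(2,5): OLD=4402891206375/17179869184 → NEW=255, ERR=22024564455/17179869184
(2,6): OLD=1314077746113/274877906944 → NEW=0, ERR=1314077746113/274877906944
(3,0): OLD=921777709/8388608 → NEW=0, ERR=921777709/8388608
(3,1): OLD=13448632105/67108864 → NEW=255, ERR=-3664128215/67108864
(3,2): OLD=79769633483/536870912 → NEW=255, ERR=-57132449077/536870912
(3,3): OLD=359792793085/2147483648 → NEW=255, ERR=-187815537155/2147483648
(3,4): OLD=25867636410925/274877906944 → NEW=0, ERR=25867636410925/274877906944
(3,5): OLD=288630561628759/2199023255552 → NEW=255, ERR=-272120368537001/2199023255552
(3,6): OLD=1493055022774793/35184372088832 → NEW=0, ERR=1493055022774793/35184372088832
(4,0): OLD=164391419011/1073741824 → NEW=255, ERR=-109412746109/1073741824
(4,1): OLD=1035455712167/17179869184 → NEW=0, ERR=1035455712167/17179869184
(4,2): OLD=9154082834729/274877906944 → NEW=0, ERR=9154082834729/274877906944
(4,3): OLD=134652330784403/2199023255552 → NEW=0, ERR=134652330784403/2199023255552
(4,4): OLD=2349065498843145/17592186044416 → NEW=255, ERR=-2136941942482935/17592186044416
(4,5): OLD=5643001752277065/562949953421312 → NEW=0, ERR=5643001752277065/562949953421312
(4,6): OLD=1107096115528182735/9007199254740992 → NEW=0, ERR=1107096115528182735/9007199254740992
(5,0): OLD=20191870700517/274877906944 → NEW=0, ERR=20191870700517/274877906944
(5,1): OLD=402087138421495/2199023255552 → NEW=255, ERR=-158663791744265/2199023255552
(5,2): OLD=1250604372764977/17592186044416 → NEW=0, ERR=1250604372764977/17592186044416
(5,3): OLD=20342490818215125/140737488355328 → NEW=255, ERR=-15545568712393515/140737488355328
(5,4): OLD=850473236773023943/9007199254740992 → NEW=0, ERR=850473236773023943/9007199254740992
(5,5): OLD=12314356373023310039/72057594037927936 → NEW=255, ERR=-6060330106648313641/72057594037927936
(5,6): OLD=119028910064172122809/1152921504606846976 → NEW=0, ERR=119028910064172122809/1152921504606846976
Row 0: #.#..#.
Row 1: .#.#..#
Row 2: ##.#.#.
Row 3: .###.#.
Row 4: #...#..
Row 5: .#.#.#.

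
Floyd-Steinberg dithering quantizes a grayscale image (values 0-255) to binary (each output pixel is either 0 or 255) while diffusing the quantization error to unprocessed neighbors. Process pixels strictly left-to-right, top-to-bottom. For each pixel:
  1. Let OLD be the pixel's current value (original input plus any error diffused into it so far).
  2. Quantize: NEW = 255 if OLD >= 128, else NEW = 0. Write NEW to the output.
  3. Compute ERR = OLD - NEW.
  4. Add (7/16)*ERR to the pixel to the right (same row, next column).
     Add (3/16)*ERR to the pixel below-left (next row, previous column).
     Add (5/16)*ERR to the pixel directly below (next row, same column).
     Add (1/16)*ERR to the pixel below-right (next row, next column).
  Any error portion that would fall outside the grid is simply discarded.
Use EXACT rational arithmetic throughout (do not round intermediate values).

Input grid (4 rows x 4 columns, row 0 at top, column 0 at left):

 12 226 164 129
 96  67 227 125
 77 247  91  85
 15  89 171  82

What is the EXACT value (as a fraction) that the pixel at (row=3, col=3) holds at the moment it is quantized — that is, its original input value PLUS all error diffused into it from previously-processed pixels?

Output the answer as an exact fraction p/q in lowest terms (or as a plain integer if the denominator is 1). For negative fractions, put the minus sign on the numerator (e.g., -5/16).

Answer: 1535045263425/17179869184

Derivation:
(0,0): OLD=12 → NEW=0, ERR=12
(0,1): OLD=925/4 → NEW=255, ERR=-95/4
(0,2): OLD=9831/64 → NEW=255, ERR=-6489/64
(0,3): OLD=86673/1024 → NEW=0, ERR=86673/1024
(1,0): OLD=6099/64 → NEW=0, ERR=6099/64
(1,1): OLD=42501/512 → NEW=0, ERR=42501/512
(1,2): OLD=4030761/16384 → NEW=255, ERR=-147159/16384
(1,3): OLD=37010543/262144 → NEW=255, ERR=-29836177/262144
(2,0): OLD=1002247/8192 → NEW=0, ERR=1002247/8192
(2,1): OLD=86701053/262144 → NEW=255, ERR=19854333/262144
(2,2): OLD=55142657/524288 → NEW=0, ERR=55142657/524288
(2,3): OLD=795959421/8388608 → NEW=0, ERR=795959421/8388608
(3,0): OLD=282837079/4194304 → NEW=0, ERR=282837079/4194304
(3,1): OLD=11377469321/67108864 → NEW=255, ERR=-5735290999/67108864
(3,2): OLD=202939850743/1073741824 → NEW=255, ERR=-70864314377/1073741824
(3,3): OLD=1535045263425/17179869184 → NEW=0, ERR=1535045263425/17179869184
Target (3,3): original=82, with diffused error = 1535045263425/17179869184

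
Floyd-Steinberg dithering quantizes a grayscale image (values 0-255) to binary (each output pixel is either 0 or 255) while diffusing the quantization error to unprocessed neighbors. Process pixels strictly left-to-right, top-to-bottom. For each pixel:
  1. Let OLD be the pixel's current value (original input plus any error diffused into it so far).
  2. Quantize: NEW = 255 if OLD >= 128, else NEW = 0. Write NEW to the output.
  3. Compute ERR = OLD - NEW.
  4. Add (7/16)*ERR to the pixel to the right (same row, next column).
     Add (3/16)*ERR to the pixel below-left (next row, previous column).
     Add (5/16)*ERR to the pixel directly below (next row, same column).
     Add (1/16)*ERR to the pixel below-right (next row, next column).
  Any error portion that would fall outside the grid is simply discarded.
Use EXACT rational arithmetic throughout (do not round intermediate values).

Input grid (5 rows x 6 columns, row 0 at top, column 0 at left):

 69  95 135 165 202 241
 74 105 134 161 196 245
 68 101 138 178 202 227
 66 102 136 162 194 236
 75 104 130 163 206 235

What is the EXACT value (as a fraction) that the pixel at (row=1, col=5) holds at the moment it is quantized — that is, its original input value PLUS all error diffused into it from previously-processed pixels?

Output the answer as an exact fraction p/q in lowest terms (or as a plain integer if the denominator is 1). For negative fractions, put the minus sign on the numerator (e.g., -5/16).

(0,0): OLD=69 → NEW=0, ERR=69
(0,1): OLD=2003/16 → NEW=0, ERR=2003/16
(0,2): OLD=48581/256 → NEW=255, ERR=-16699/256
(0,3): OLD=558947/4096 → NEW=255, ERR=-485533/4096
(0,4): OLD=9839541/65536 → NEW=255, ERR=-6872139/65536
(0,5): OLD=204601843/1048576 → NEW=255, ERR=-62785037/1048576
(1,0): OLD=30473/256 → NEW=0, ERR=30473/256
(1,1): OLD=385599/2048 → NEW=255, ERR=-136641/2048
(1,2): OLD=4589099/65536 → NEW=0, ERR=4589099/65536
(1,3): OLD=34302607/262144 → NEW=255, ERR=-32544113/262144
(1,4): OLD=1514676493/16777216 → NEW=0, ERR=1514676493/16777216
(1,5): OLD=69587351627/268435456 → NEW=255, ERR=1136310347/268435456
Target (1,5): original=245, with diffused error = 69587351627/268435456

Answer: 69587351627/268435456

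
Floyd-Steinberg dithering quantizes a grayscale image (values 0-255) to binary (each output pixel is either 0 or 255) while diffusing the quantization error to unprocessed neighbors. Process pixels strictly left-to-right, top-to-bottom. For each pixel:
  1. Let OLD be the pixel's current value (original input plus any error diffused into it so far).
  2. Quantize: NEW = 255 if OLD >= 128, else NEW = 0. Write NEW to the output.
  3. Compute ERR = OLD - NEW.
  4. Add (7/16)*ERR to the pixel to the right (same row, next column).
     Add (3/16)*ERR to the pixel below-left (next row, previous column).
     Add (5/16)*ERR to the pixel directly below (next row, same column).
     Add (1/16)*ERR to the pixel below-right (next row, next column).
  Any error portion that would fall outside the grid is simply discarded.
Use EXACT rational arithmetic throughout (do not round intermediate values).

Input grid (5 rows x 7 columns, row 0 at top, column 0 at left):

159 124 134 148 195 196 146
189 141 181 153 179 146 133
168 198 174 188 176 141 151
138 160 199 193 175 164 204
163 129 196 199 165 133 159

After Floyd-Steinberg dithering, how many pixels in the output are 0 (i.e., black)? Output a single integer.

Answer: 12

Derivation:
(0,0): OLD=159 → NEW=255, ERR=-96
(0,1): OLD=82 → NEW=0, ERR=82
(0,2): OLD=1359/8 → NEW=255, ERR=-681/8
(0,3): OLD=14177/128 → NEW=0, ERR=14177/128
(0,4): OLD=498599/2048 → NEW=255, ERR=-23641/2048
(0,5): OLD=6257041/32768 → NEW=255, ERR=-2098799/32768
(0,6): OLD=61854455/524288 → NEW=0, ERR=61854455/524288
(1,0): OLD=1395/8 → NEW=255, ERR=-645/8
(1,1): OLD=7001/64 → NEW=0, ERR=7001/64
(1,2): OLD=467249/2048 → NEW=255, ERR=-54991/2048
(1,3): OLD=1379367/8192 → NEW=255, ERR=-709593/8192
(1,4): OLD=69420583/524288 → NEW=255, ERR=-64272857/524288
(1,5): OLD=393217059/4194304 → NEW=0, ERR=393217059/4194304
(1,6): OLD=13883530253/67108864 → NEW=255, ERR=-3229230067/67108864
(2,0): OLD=167235/1024 → NEW=255, ERR=-93885/1024
(2,1): OLD=5963741/32768 → NEW=255, ERR=-2392099/32768
(2,2): OLD=65151535/524288 → NEW=0, ERR=65151535/524288
(2,3): OLD=799576511/4194304 → NEW=255, ERR=-269971009/4194304
(2,4): OLD=4083394141/33554432 → NEW=0, ERR=4083394141/33554432
(2,5): OLD=222107863981/1073741824 → NEW=255, ERR=-51696301139/1073741824
(2,6): OLD=2074611300555/17179869184 → NEW=0, ERR=2074611300555/17179869184
(3,0): OLD=50153847/524288 → NEW=0, ERR=50153847/524288
(3,1): OLD=824635887/4194304 → NEW=255, ERR=-244911633/4194304
(3,2): OLD=6565121103/33554432 → NEW=255, ERR=-1991259057/33554432
(3,3): OLD=11912289115/67108864 → NEW=255, ERR=-5200471205/67108864
(3,4): OLD=2853165913079/17179869184 → NEW=255, ERR=-1527700728841/17179869184
(3,5): OLD=19282449623833/137438953472 → NEW=255, ERR=-15764483511527/137438953472
(3,6): OLD=414616685028327/2199023255552 → NEW=255, ERR=-146134245137433/2199023255552
(4,0): OLD=12210163813/67108864 → NEW=255, ERR=-4902596507/67108864
(4,1): OLD=79073727181/1073741824 → NEW=0, ERR=79073727181/1073741824
(4,2): OLD=3289849005323/17179869184 → NEW=255, ERR=-1091017636597/17179869184
(4,3): OLD=17402175029785/137438953472 → NEW=0, ERR=17402175029785/137438953472
(4,4): OLD=182801008829257/1099511627776 → NEW=255, ERR=-97574456253623/1099511627776
(4,5): OLD=1418371990637827/35184372088832 → NEW=0, ERR=1418371990637827/35184372088832
(4,6): OLD=83711199138507845/562949953421312 → NEW=255, ERR=-59841038983926715/562949953421312
Output grid:
  Row 0: #.#.##.  (3 black, running=3)
  Row 1: #.###.#  (2 black, running=5)
  Row 2: ##.#.#.  (3 black, running=8)
  Row 3: .######  (1 black, running=9)
  Row 4: #.#.#.#  (3 black, running=12)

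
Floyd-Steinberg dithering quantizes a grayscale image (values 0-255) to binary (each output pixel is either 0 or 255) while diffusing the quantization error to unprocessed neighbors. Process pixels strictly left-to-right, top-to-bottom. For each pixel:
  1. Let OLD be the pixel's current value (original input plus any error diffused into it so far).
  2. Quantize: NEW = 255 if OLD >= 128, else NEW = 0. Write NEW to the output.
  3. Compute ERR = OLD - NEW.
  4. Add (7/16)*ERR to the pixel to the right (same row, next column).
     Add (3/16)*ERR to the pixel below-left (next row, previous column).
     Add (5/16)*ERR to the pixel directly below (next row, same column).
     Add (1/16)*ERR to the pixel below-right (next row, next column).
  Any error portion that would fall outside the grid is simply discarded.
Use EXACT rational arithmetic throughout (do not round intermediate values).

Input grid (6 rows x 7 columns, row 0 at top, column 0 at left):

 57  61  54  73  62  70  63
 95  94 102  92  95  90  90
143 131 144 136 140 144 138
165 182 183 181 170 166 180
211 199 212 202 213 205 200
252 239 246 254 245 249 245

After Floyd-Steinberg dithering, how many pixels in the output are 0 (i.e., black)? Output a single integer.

(0,0): OLD=57 → NEW=0, ERR=57
(0,1): OLD=1375/16 → NEW=0, ERR=1375/16
(0,2): OLD=23449/256 → NEW=0, ERR=23449/256
(0,3): OLD=463151/4096 → NEW=0, ERR=463151/4096
(0,4): OLD=7305289/65536 → NEW=0, ERR=7305289/65536
(0,5): OLD=124537343/1048576 → NEW=0, ERR=124537343/1048576
(0,6): OLD=1928726009/16777216 → NEW=0, ERR=1928726009/16777216
(1,0): OLD=33005/256 → NEW=255, ERR=-32275/256
(1,1): OLD=177019/2048 → NEW=0, ERR=177019/2048
(1,2): OLD=12780311/65536 → NEW=255, ERR=-3931369/65536
(1,3): OLD=33480075/262144 → NEW=0, ERR=33480075/262144
(1,4): OLD=3607879425/16777216 → NEW=255, ERR=-670310655/16777216
(1,5): OLD=18543167953/134217728 → NEW=255, ERR=-15682352687/134217728
(1,6): OLD=176586879775/2147483648 → NEW=0, ERR=176586879775/2147483648
(2,0): OLD=3925881/32768 → NEW=0, ERR=3925881/32768
(2,1): OLD=200592323/1048576 → NEW=255, ERR=-66794557/1048576
(2,2): OLD=2126242313/16777216 → NEW=0, ERR=2126242313/16777216
(2,3): OLD=29543589889/134217728 → NEW=255, ERR=-4681930751/134217728
(2,4): OLD=105578254801/1073741824 → NEW=0, ERR=105578254801/1073741824
(2,5): OLD=5615270552731/34359738368 → NEW=255, ERR=-3146462731109/34359738368
(2,6): OLD=63953331292909/549755813888 → NEW=0, ERR=63953331292909/549755813888
(3,0): OLD=3195997929/16777216 → NEW=255, ERR=-1082192151/16777216
(3,1): OLD=22162560693/134217728 → NEW=255, ERR=-12062959947/134217728
(3,2): OLD=185501492463/1073741824 → NEW=255, ERR=-88302672657/1073741824
(3,3): OLD=689243664025/4294967296 → NEW=255, ERR=-405972996455/4294967296
(3,4): OLD=76978558862057/549755813888 → NEW=255, ERR=-63209173679383/549755813888
(3,5): OLD=505943133889483/4398046511104 → NEW=0, ERR=505943133889483/4398046511104
(3,6): OLD=18363361911340309/70368744177664 → NEW=255, ERR=419332146035989/70368744177664
(4,0): OLD=373642483847/2147483648 → NEW=255, ERR=-173965846393/2147483648
(4,1): OLD=3986453583451/34359738368 → NEW=0, ERR=3986453583451/34359738368
(4,2): OLD=117493510341941/549755813888 → NEW=255, ERR=-22694222199499/549755813888
(4,3): OLD=561645013959895/4398046511104 → NEW=0, ERR=561645013959895/4398046511104
(4,4): OLD=8746901856842453/35184372088832 → NEW=255, ERR=-225113025809707/35184372088832
(4,5): OLD=261300571459707605/1125899906842624 → NEW=255, ERR=-25803904785161515/1125899906842624
(4,6): OLD=3585320382358852963/18014398509481984 → NEW=255, ERR=-1008351237559052957/18014398509481984
(5,0): OLD=136580558138689/549755813888 → NEW=255, ERR=-3607174402751/549755813888
(5,1): OLD=1141657187444715/4398046511104 → NEW=255, ERR=20155327113195/4398046511104
(5,2): OLD=9369615285039581/35184372088832 → NEW=255, ERR=397600402387421/35184372088832
(5,3): OLD=83055261122961969/281474976710656 → NEW=255, ERR=11279142061744689/281474976710656
(5,4): OLD=4759694937640632827/18014398509481984 → NEW=255, ERR=166023317722726907/18014398509481984
(5,5): OLD=33863451460565331275/144115188075855872 → NEW=255, ERR=-2885921498777916085/144115188075855872
(5,6): OLD=501093137451046813445/2305843009213693952 → NEW=255, ERR=-86896829898445144315/2305843009213693952
Output grid:
  Row 0: .......  (7 black, running=7)
  Row 1: #.#.##.  (3 black, running=10)
  Row 2: .#.#.#.  (4 black, running=14)
  Row 3: #####.#  (1 black, running=15)
  Row 4: #.#.###  (2 black, running=17)
  Row 5: #######  (0 black, running=17)

Answer: 17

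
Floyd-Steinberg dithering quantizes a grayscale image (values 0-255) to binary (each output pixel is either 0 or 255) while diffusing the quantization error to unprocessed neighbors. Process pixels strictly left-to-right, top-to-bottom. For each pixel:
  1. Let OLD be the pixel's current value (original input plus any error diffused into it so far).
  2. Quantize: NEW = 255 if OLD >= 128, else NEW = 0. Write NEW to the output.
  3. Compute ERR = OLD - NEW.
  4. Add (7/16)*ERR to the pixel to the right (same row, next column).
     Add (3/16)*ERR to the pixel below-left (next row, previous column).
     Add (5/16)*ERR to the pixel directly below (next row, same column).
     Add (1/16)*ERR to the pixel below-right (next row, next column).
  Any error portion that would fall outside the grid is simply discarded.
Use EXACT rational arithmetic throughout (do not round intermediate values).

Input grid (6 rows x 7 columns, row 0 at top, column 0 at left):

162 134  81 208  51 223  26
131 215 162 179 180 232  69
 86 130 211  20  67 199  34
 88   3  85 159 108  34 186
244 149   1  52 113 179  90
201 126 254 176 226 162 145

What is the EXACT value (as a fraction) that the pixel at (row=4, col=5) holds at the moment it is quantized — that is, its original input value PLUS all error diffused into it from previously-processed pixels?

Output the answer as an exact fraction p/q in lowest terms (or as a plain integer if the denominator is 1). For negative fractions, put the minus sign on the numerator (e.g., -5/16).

Answer: 171162248276865383/1125899906842624

Derivation:
(0,0): OLD=162 → NEW=255, ERR=-93
(0,1): OLD=1493/16 → NEW=0, ERR=1493/16
(0,2): OLD=31187/256 → NEW=0, ERR=31187/256
(0,3): OLD=1070277/4096 → NEW=255, ERR=25797/4096
(0,4): OLD=3522915/65536 → NEW=0, ERR=3522915/65536
(0,5): OLD=258492853/1048576 → NEW=255, ERR=-8894027/1048576
(0,6): OLD=373949427/16777216 → NEW=0, ERR=373949427/16777216
(1,0): OLD=30575/256 → NEW=0, ERR=30575/256
(1,1): OLD=641929/2048 → NEW=255, ERR=119689/2048
(1,2): OLD=15247037/65536 → NEW=255, ERR=-1464643/65536
(1,3): OLD=49514745/262144 → NEW=255, ERR=-17331975/262144
(1,4): OLD=2796358731/16777216 → NEW=255, ERR=-1481831349/16777216
(1,5): OLD=26608199355/134217728 → NEW=255, ERR=-7617321285/134217728
(1,6): OLD=108674664341/2147483648 → NEW=0, ERR=108674664341/2147483648
(2,0): OLD=4400115/32768 → NEW=255, ERR=-3955725/32768
(2,1): OLD=103518241/1048576 → NEW=0, ERR=103518241/1048576
(2,2): OLD=4000745891/16777216 → NEW=255, ERR=-277444189/16777216
(2,3): OLD=-3470037429/134217728 → NEW=0, ERR=-3470037429/134217728
(2,4): OLD=14295976699/1073741824 → NEW=0, ERR=14295976699/1073741824
(2,5): OLD=6564695486569/34359738368 → NEW=255, ERR=-2197037797271/34359738368
(2,6): OLD=10056371989615/549755813888 → NEW=0, ERR=10056371989615/549755813888
(3,0): OLD=1154033731/16777216 → NEW=0, ERR=1154033731/16777216
(3,1): OLD=7153668999/134217728 → NEW=0, ERR=7153668999/134217728
(3,2): OLD=112177124037/1073741824 → NEW=0, ERR=112177124037/1073741824
(3,3): OLD=850792268339/4294967296 → NEW=255, ERR=-244424392141/4294967296
(3,4): OLD=40493775238211/549755813888 → NEW=0, ERR=40493775238211/549755813888
(3,5): OLD=222124610839801/4398046511104 → NEW=0, ERR=222124610839801/4398046511104
(3,6): OLD=14764492734458023/70368744177664 → NEW=255, ERR=-3179537030846297/70368744177664
(4,0): OLD=591608366349/2147483648 → NEW=255, ERR=44000036109/2147483648
(4,1): OLD=6820673851305/34359738368 → NEW=255, ERR=-1941059432535/34359738368
(4,2): OLD=875833484423/549755813888 → NEW=0, ERR=875833484423/549755813888
(4,3): OLD=243006036898557/4398046511104 → NEW=0, ERR=243006036898557/4398046511104
(4,4): OLD=5844272307430695/35184372088832 → NEW=255, ERR=-3127742575221465/35184372088832
(4,5): OLD=171162248276865383/1125899906842624 → NEW=255, ERR=-115942227968003737/1125899906842624
Target (4,5): original=179, with diffused error = 171162248276865383/1125899906842624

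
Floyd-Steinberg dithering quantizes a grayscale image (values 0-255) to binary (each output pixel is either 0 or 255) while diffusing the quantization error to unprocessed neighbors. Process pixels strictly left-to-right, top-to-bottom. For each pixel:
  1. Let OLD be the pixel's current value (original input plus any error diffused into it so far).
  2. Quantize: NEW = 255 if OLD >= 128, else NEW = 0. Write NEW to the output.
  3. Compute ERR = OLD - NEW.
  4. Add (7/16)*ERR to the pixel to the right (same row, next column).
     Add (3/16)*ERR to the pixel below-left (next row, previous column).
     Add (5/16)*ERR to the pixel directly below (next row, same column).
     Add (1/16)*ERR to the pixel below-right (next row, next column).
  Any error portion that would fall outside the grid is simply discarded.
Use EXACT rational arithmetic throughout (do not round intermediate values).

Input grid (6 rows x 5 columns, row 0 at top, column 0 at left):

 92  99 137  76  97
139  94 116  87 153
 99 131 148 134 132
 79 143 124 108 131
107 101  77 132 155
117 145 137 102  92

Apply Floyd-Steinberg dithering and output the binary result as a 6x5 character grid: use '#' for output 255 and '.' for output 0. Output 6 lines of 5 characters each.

(0,0): OLD=92 → NEW=0, ERR=92
(0,1): OLD=557/4 → NEW=255, ERR=-463/4
(0,2): OLD=5527/64 → NEW=0, ERR=5527/64
(0,3): OLD=116513/1024 → NEW=0, ERR=116513/1024
(0,4): OLD=2404839/16384 → NEW=255, ERR=-1773081/16384
(1,0): OLD=9347/64 → NEW=255, ERR=-6973/64
(1,1): OLD=16437/512 → NEW=0, ERR=16437/512
(1,2): OLD=2803833/16384 → NEW=255, ERR=-1374087/16384
(1,3): OLD=4651157/65536 → NEW=0, ERR=4651157/65536
(1,4): OLD=164985439/1048576 → NEW=255, ERR=-102401441/1048576
(2,0): OLD=581399/8192 → NEW=0, ERR=581399/8192
(2,1): OLD=39203021/262144 → NEW=255, ERR=-27643699/262144
(2,2): OLD=381553767/4194304 → NEW=0, ERR=381553767/4194304
(2,3): OLD=11571250821/67108864 → NEW=255, ERR=-5541509499/67108864
(2,4): OLD=74937677923/1073741824 → NEW=0, ERR=74937677923/1073741824
(3,0): OLD=341442759/4194304 → NEW=0, ERR=341442759/4194304
(3,1): OLD=5608754267/33554432 → NEW=255, ERR=-2947625893/33554432
(3,2): OLD=98700209593/1073741824 → NEW=0, ERR=98700209593/1073741824
(3,3): OLD=303187172153/2147483648 → NEW=255, ERR=-244421158087/2147483648
(3,4): OLD=3362226094861/34359738368 → NEW=0, ERR=3362226094861/34359738368
(4,0): OLD=62260020265/536870912 → NEW=0, ERR=62260020265/536870912
(4,1): OLD=2518696903497/17179869184 → NEW=255, ERR=-1862169738423/17179869184
(4,2): OLD=8651135181863/274877906944 → NEW=0, ERR=8651135181863/274877906944
(4,3): OLD=590631224495561/4398046511104 → NEW=255, ERR=-530870635835959/4398046511104
(4,4): OLD=8842311065635071/70368744177664 → NEW=0, ERR=8842311065635071/70368744177664
(5,0): OLD=36535809139579/274877906944 → NEW=255, ERR=-33558057131141/274877906944
(5,1): OLD=155833650519761/2199023255552 → NEW=0, ERR=155833650519761/2199023255552
(5,2): OLD=10444952513621497/70368744177664 → NEW=255, ERR=-7499077251682823/70368744177664
(5,3): OLD=12155055668188327/281474976710656 → NEW=0, ERR=12155055668188327/281474976710656
(5,4): OLD=642287056014603965/4503599627370496 → NEW=255, ERR=-506130848964872515/4503599627370496
Row 0: .#..#
Row 1: #.#.#
Row 2: .#.#.
Row 3: .#.#.
Row 4: .#.#.
Row 5: #.#.#

Answer: .#..#
#.#.#
.#.#.
.#.#.
.#.#.
#.#.#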